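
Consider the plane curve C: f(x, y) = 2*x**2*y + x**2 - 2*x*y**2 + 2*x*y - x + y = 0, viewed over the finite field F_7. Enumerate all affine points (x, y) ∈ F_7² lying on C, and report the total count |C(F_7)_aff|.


Affine F_7-points: {(0, 0), (1, 0), (1, 6), (4, 3)}; count = 4.

For each of the 49 pairs (x, y) ∈ F_7², evaluate f(x, y) mod 7. Record the zeros.
  x = 0: [0↦0, 1↦1, 2↦2, 3↦3, 4↦4, 5↦5, 6↦6]  zeros at y ∈ {0}
  x = 1: [0↦0, 1↦3, 2↦2, 3↦4, 4↦2, 5↦3, 6↦0]  zeros at y ∈ {0, 6}
  x = 2: [0↦2, 1↦4, 2↦5, 3↦5, 4↦4, 5↦2, 6↦6]  zeros at y ∈ ∅
  x = 3: [0↦6, 1↦4, 2↦4, 3↦6, 4↦3, 5↦2, 6↦3]  zeros at y ∈ ∅
  x = 4: [0↦5, 1↦3, 2↦6, 3↦0, 4↦6, 5↦3, 6↦5]  zeros at y ∈ {3}
  x = 5: [0↦6, 1↦1, 2↦4, 3↦1, 4↦6, 5↦5, 6↦5]  zeros at y ∈ ∅
  x = 6: [0↦2, 1↦5, 2↦5, 3↦2, 4↦3, 5↦1, 6↦3]  zeros at y ∈ ∅
Collecting zeros: affine points = {(0, 0), (1, 0), (1, 6), (4, 3)}.
Total count |C(F_7)_aff| = 4.


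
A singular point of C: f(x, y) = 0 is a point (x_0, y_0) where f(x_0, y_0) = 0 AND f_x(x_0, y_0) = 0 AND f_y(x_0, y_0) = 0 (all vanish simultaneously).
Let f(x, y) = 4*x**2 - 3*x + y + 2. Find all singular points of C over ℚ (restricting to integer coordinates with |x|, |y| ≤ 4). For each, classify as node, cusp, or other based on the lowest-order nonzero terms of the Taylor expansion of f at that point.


No singular points in the scanned grid; C is smooth there.

Compute partial derivatives:
  f_x = 8*x - 3.
  f_y = 1.
f_y = 1 is a nonzero constant, so f_y never vanishes: no point (x, y) can satisfy f = f_x = f_y = 0. In particular no (x, y) ∈ {−4, ..., 4}² is singular; the curve is smooth.


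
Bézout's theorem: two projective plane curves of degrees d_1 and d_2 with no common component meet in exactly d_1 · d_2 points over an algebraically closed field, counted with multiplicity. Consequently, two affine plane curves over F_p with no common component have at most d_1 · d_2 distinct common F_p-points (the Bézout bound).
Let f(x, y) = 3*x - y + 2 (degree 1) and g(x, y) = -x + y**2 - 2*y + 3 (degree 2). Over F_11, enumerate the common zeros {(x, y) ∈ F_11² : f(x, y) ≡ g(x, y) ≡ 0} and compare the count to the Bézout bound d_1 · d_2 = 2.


Common zeros: {(3, 0), (5, 6)}; count = 2; Bézout bound = 2.

deg(f) = 1, deg(g) = 2, so Bézout bound = 2.
Scan x ∈ F_11. For each x, list the y ∈ F_11 with f(x, y) ≡ 0 and those with g(x, y) ≡ 0 (mod 11); the common zeros in that column are the intersection.
  x = 0: f ≡ 0 at y ∈ {2}; g ≡ 0 at y ∈ {4, 9}; common: ∅.
  x = 1: f ≡ 0 at y ∈ {5}; g ≡ 0 at y ∈ ∅; common: ∅.
  x = 2: f ≡ 0 at y ∈ {8}; g ≡ 0 at y ∈ {1}; common: ∅.
  x = 3: f ≡ 0 at y ∈ {0}; g ≡ 0 at y ∈ {0, 2}; common: {0}.
  x = 4: f ≡ 0 at y ∈ {3}; g ≡ 0 at y ∈ ∅; common: ∅.
  x = 5: f ≡ 0 at y ∈ {6}; g ≡ 0 at y ∈ {6, 7}; common: {6}.
  x = 6: f ≡ 0 at y ∈ {9}; g ≡ 0 at y ∈ {3, 10}; common: ∅.
  x = 7: f ≡ 0 at y ∈ {1}; g ≡ 0 at y ∈ {5, 8}; common: ∅.
  x = 8: f ≡ 0 at y ∈ {4}; g ≡ 0 at y ∈ ∅; common: ∅.
  x = 9: f ≡ 0 at y ∈ {7}; g ≡ 0 at y ∈ ∅; common: ∅.
  x = 10: f ≡ 0 at y ∈ {10}; g ≡ 0 at y ∈ ∅; common: ∅.
Collecting: common zeros = {(3, 0), (5, 6)}, so the count is 2.
Comparison with the Bézout bound: 2 ≤ 2 = deg(f)·deg(g), as expected for curves with no common component (the bound is attained).


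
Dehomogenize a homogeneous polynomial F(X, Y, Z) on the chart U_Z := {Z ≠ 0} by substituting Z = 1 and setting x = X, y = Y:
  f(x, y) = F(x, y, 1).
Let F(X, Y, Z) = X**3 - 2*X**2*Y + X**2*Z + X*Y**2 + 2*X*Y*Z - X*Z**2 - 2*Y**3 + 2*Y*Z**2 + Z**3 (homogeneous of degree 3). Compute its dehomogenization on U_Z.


f(x, y) = x**3 - 2*x**2*y + x**2 + x*y**2 + 2*x*y - x - 2*y**3 + 2*y + 1

On U_Z we set Z = 1. Each monomial c·X^i·Y^j·Z^k in F becomes c·x^i·y^j·1^k = c·x^i·y^j.
Substituting Z = 1: F(X, Y, 1) = x**3 - 2*x**2*y + x**2 + x*y**2 + 2*x*y - x - 2*y**3 + 2*y + 1.
Note: deg(f) ≤ deg(F) = 3; strict inequality happens when F is divisible by Z (lost terms).


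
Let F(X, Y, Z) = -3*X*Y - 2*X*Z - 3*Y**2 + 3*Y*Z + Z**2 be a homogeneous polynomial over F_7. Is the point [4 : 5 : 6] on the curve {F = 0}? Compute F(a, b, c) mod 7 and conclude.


F(4,5,6) ≡ 6 (mod 7); P is NOT on the curve.

Evaluate F(4, 5, 6) term-by-term (mod 7).
  -3*X*Y ↦ -3·4·5·1 = -60
  -2*X*Z ↦ -2·4·1·6 = -48
  -3*Y**2 ↦ -3·1·25·1 = -75
  3*Y*Z ↦ 3·1·5·6 = 90
  Z**2 ↦ 1·1·1·36 = 36
Sum: F(4, 5, 6) = (-60) + (-48) + (-75) + (90) + (36) = -57.
Reducing mod 7: -57 ≡ 6 (mod 7).
Since F(a, b, c) ≡ 6 ≠ 0 (mod 7), P does NOT lie on the curve.


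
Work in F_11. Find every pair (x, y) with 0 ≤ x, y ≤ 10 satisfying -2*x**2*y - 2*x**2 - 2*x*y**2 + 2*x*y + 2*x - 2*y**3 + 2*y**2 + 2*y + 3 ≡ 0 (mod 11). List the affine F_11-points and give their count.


Affine F_11-points: {(0, 5), (2, 6), (2, 9), (3, 9), (4, 7), (6, 5), (6, 7), (8, 6), (8, 10)}; count = 9.

For each of the 121 pairs (x, y) ∈ F_11², evaluate f(x, y) mod 11. Record the zeros.
  x = 0: [0↦3, 1↦5, 2↦10, 3↦6, 4↦3, 5↦0, 6↦7, 7↦1, 8↦3, 9↦1, 10↦5]  zeros at y ∈ {5}
  x = 1: [0↦3, 1↦3, 2↦2, 3↦10, 4↦4, 5↦5, 6↦1, 7↦2, 8↦7, 9↦4, 10↦3]  zeros at y ∈ ∅
  x = 2: [0↦10, 1↦4, 2↦4, 3↦9, 4↦7, 5↦8, 6↦0, 7↦4, 8↦8, 9↦0, 10↦1]  zeros at y ∈ {6, 9}
  x = 3: [0↦2, 1↦8, 2↦5, 3↦3, 4↦1, 5↦9, 6↦4, 7↦7, 8↦6, 9↦0, 10↦10]  zeros at y ∈ {9}
  x = 4: [0↦1, 1↦4, 2↦5, 3↦3, 4↦8, 5↦8, 6↦2, 7↦0, 8↦1, 9↦4, 10↦8]  zeros at y ∈ {7}
  x = 5: [0↦7, 1↦3, 2↦4, 3↦9, 4↦6, 5↦5, 6↦5, 7↦5, 8↦4, 9↦1, 10↦6]  zeros at y ∈ ∅
  x = 6: [0↦9, 1↦5, 2↦2, 3↦10, 4↦6, 5↦0, 6↦2, 7↦0, 8↦4, 9↦2, 10↦4]  zeros at y ∈ {5, 7}
  x = 7: [0↦7, 1↦10, 2↦10, 3↦6, 4↦8, 5↦4, 6↦4, 7↦7, 8↦1, 9↦7, 10↦2]  zeros at y ∈ ∅
  x = 8: [0↦1, 1↦7, 2↦6, 3↦8, 4↦1, 5↦6, 6↦0, 7↦4, 8↦6, 9↦5, 10↦0]  zeros at y ∈ {6, 10}
  x = 9: [0↦2, 1↦7, 2↦1, 3↦5, 4↦7, 5↦6, 6↦1, 7↦2, 8↦8, 9↦7, 10↦9]  zeros at y ∈ ∅
  x = 10: [0↦10, 1↦10, 2↦6, 3↦8, 4↦4, 5↦4, 6↦7, 7↦1, 8↦7, 9↦2, 10↦7]  zeros at y ∈ ∅
Collecting zeros: affine points = {(0, 5), (2, 6), (2, 9), (3, 9), (4, 7), (6, 5), (6, 7), (8, 6), (8, 10)}.
Total count |C(F_11)_aff| = 9.


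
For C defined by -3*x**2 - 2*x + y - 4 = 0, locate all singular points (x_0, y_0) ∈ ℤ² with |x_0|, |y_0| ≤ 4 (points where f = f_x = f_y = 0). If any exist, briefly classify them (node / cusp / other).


No singular points in the scanned grid; C is smooth there.

Compute partial derivatives:
  f_x = -6*x - 2.
  f_y = 1.
f_y = 1 is a nonzero constant, so f_y never vanishes: no point (x, y) can satisfy f = f_x = f_y = 0. In particular no (x, y) ∈ {−4, ..., 4}² is singular; the curve is smooth.


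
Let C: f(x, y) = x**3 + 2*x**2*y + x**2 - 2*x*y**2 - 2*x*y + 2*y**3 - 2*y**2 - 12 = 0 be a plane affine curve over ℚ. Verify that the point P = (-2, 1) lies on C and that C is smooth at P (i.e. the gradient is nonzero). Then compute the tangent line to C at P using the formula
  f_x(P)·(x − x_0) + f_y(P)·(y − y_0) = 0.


Tangent line at P: -4*x + 22*y - 30 = 0.

Step 1: f(-2, 1) = 0, so P lies on C.
Step 2: partial derivatives
  f_x(x, y) = 3*x**2 + 4*x*y + 2*x - 2*y**2 - 2*y, f_y(x, y) = 2*x**2 - 4*x*y - 2*x + 6*y**2 - 4*y.
  f_x(P) = -4, f_y(P) = 22 (gradient nonzero, so P is smooth).
Step 3: tangent line at P: -4·(x − -2) + 22·(y − 1) = 0.
Expanding: -4*x + 22*y - 30 = 0.


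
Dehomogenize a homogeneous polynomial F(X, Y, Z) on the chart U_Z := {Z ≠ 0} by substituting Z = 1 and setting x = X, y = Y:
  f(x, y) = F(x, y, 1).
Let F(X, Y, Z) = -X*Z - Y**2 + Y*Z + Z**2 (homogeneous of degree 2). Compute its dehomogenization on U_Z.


f(x, y) = -x - y**2 + y + 1

On U_Z we set Z = 1. Each monomial c·X^i·Y^j·Z^k in F becomes c·x^i·y^j·1^k = c·x^i·y^j.
Substituting Z = 1: F(X, Y, 1) = -x - y**2 + y + 1.
Note: deg(f) ≤ deg(F) = 2; strict inequality happens when F is divisible by Z (lost terms).


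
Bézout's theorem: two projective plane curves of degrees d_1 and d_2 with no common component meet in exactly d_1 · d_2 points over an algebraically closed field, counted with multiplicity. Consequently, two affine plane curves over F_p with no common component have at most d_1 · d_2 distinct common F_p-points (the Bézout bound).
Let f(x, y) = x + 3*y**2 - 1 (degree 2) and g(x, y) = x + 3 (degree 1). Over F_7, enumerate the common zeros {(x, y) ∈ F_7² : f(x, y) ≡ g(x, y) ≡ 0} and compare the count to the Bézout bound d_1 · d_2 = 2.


Common zeros: ∅; count = 0; Bézout bound = 2.

deg(f) = 2, deg(g) = 1, so Bézout bound = 2.
Scan x ∈ F_7. For each x, list the y ∈ F_7 with f(x, y) ≡ 0 and those with g(x, y) ≡ 0 (mod 7); the common zeros in that column are the intersection.
  x = 0: f ≡ 0 at y ∈ ∅; g ≡ 0 at y ∈ ∅; common: ∅.
  x = 1: f ≡ 0 at y ∈ {0}; g ≡ 0 at y ∈ ∅; common: ∅.
  x = 2: f ≡ 0 at y ∈ {3, 4}; g ≡ 0 at y ∈ ∅; common: ∅.
  x = 3: f ≡ 0 at y ∈ {2, 5}; g ≡ 0 at y ∈ ∅; common: ∅.
  x = 4: f ≡ 0 at y ∈ ∅; g ≡ 0 at y ∈ {0, 1, 2, 3, 4, 5, 6}; common: ∅.
  x = 5: f ≡ 0 at y ∈ {1, 6}; g ≡ 0 at y ∈ ∅; common: ∅.
  x = 6: f ≡ 0 at y ∈ ∅; g ≡ 0 at y ∈ ∅; common: ∅.
Collecting: common zeros = ∅, so the count is 0.
Comparison with the Bézout bound: 0 ≤ 2 = deg(f)·deg(g), as expected for curves with no common component (the affine F_7-count falls short of the bound because intersections may lie at infinity, over extension fields, or carry multiplicity).


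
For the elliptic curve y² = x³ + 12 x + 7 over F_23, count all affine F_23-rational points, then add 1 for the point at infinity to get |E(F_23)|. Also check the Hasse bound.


Affine points = {(2, 4), (2, 19), (3, 1), (3, 22), (4, 2), (4, 21), (5, 10), (5, 13), (9, 4), (9, 19), (10, 0), (12, 4), (12, 19), (17, 8), (17, 15), (18, 11), (18, 12), (20, 6), (20, 17)}; affine count = 19; |E(F_23)| = 20.

Discriminant check: Δ ∝ 4a³ + 27b² = 4·12³ + 27·7² = 4·1728 + 27·49 ≡ 1 (mod 23). Nonzero ⇒ E is nonsingular.
For each x ∈ F_23, compute rhs = x³ + 12·x + 7 mod 23, then count y ∈ F_23 with y² ≡ rhs.
  x = 0: rhs = 7, matching y values: none (0 points).
  x = 1: rhs = 20, matching y values: none (0 points).
  x = 2: rhs = 16, matching y values: 4, 19 (2 points).
  x = 3: rhs = 1, matching y values: 1, 22 (2 points).
  x = 4: rhs = 4, matching y values: 2, 21 (2 points).
  x = 5: rhs = 8, matching y values: 10, 13 (2 points).
  x = 6: rhs = 19, matching y values: none (0 points).
  x = 7: rhs = 20, matching y values: none (0 points).
  x = 8: rhs = 17, matching y values: none (0 points).
  x = 9: rhs = 16, matching y values: 4, 19 (2 points).
  x = 10: rhs = 0, matching y values: 0 (1 points).
  x = 11: rhs = 21, matching y values: none (0 points).
  x = 12: rhs = 16, matching y values: 4, 19 (2 points).
  x = 13: rhs = 14, matching y values: none (0 points).
  x = 14: rhs = 21, matching y values: none (0 points).
  x = 15: rhs = 20, matching y values: none (0 points).
  x = 16: rhs = 17, matching y values: none (0 points).
  x = 17: rhs = 18, matching y values: 8, 15 (2 points).
  x = 18: rhs = 6, matching y values: 11, 12 (2 points).
  x = 19: rhs = 10, matching y values: none (0 points).
  x = 20: rhs = 13, matching y values: 6, 17 (2 points).
  x = 21: rhs = 21, matching y values: none (0 points).
  x = 22: rhs = 17, matching y values: none (0 points).
Total affine count: 19.
Full point count |E(F_23)| = 19 + 1 = 20.
Hasse bound: |20 − (23+1)| = |-4| = 4 ≤ 2√23 ≈ 9.5917 ✓.


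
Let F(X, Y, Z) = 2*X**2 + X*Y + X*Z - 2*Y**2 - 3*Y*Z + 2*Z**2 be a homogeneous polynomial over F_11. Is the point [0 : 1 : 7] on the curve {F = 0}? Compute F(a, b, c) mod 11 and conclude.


F(0,1,7) ≡ 9 (mod 11); P is NOT on the curve.

Evaluate F(0, 1, 7) term-by-term (mod 11).
  2*X**2 ↦ 2·0·1·1 = 0
  X*Y ↦ 1·0·1·1 = 0
  X*Z ↦ 1·0·1·7 = 0
  -2*Y**2 ↦ -2·1·1·1 = -2
  -3*Y*Z ↦ -3·1·1·7 = -21
  2*Z**2 ↦ 2·1·1·49 = 98
Sum: F(0, 1, 7) = (0) + (0) + (0) + (-2) + (-21) + (98) = 75.
Reducing mod 11: 75 ≡ 9 (mod 11).
Since F(a, b, c) ≡ 9 ≠ 0 (mod 11), P does NOT lie on the curve.


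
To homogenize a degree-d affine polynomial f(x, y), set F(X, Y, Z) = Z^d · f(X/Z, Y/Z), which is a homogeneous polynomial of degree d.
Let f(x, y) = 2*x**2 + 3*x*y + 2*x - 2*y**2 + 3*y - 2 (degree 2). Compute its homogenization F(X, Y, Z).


F(X, Y, Z) = 2*X**2 + 3*X*Y + 2*X*Z - 2*Y**2 + 3*Y*Z - 2*Z**2

deg(f) = 2.
Substitute x = X/Z, y = Y/Z into f, then multiply by Z^2.
  monomial 2·x^2·y^0 ↦ 2·X^2·Y^0·Z^0.
  monomial 3·x^1·y^1 ↦ 3·X^1·Y^1·Z^0.
  monomial 2·x^1·y^0 ↦ 2·X^1·Y^0·Z^1.
  monomial -2·x^0·y^2 ↦ -2·X^0·Y^2·Z^0.
  monomial 3·x^0·y^1 ↦ 3·X^0·Y^1·Z^1.
  monomial -2·x^0·y^0 ↦ -2·X^0·Y^0·Z^2.
Collecting: F(X, Y, Z) = 2*X**2 + 3*X*Y + 2*X*Z - 2*Y**2 + 3*Y*Z - 2*Z**2.


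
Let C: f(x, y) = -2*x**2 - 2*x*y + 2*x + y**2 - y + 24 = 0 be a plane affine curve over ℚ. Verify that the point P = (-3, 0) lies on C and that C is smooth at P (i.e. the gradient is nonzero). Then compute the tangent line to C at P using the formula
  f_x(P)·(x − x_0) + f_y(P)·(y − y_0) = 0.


Tangent line at P: 14*x + 5*y + 42 = 0.

Step 1: f(-3, 0) = 0, so P lies on C.
Step 2: partial derivatives
  f_x(x, y) = -4*x - 2*y + 2, f_y(x, y) = -2*x + 2*y - 1.
  f_x(P) = 14, f_y(P) = 5 (gradient nonzero, so P is smooth).
Step 3: tangent line at P: 14·(x − -3) + 5·(y − 0) = 0.
Expanding: 14*x + 5*y + 42 = 0.


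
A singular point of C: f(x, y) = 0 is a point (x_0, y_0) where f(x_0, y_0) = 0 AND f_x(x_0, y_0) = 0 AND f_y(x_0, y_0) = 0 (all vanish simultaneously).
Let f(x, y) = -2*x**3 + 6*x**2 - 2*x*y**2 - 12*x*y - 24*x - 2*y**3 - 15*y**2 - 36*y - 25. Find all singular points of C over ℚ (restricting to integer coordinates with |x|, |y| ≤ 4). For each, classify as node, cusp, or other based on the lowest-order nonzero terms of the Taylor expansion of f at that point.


Singular points: {(1, -3)}; classification: cusp.

Compute partial derivatives:
  f_x = -6*x**2 + 12*x - 2*y**2 - 12*y - 24.
  f_y = -4*x*y - 12*x - 6*y**2 - 30*y - 36.
Scan x_0 ∈ {−4, ..., 4}. For each x_0, f_y(x_0, y) is a polynomial in y; find its integer roots y ∈ {−4, ..., 4}, then test f_x and f at those candidates.
  x = -4: f_y(-4, y) = -6*y**2 - 14*y + 12; vanishes at y ∈ {-3}. (-4, -3): f_x = -150 ≠ 0.
  x = -3: f_y(-3, y) = -6*y**2 - 18*y; vanishes at y ∈ {-3, 0}. (-3, -3): f_x = -96 ≠ 0; (-3, 0): f_x = -114 ≠ 0.
  x = -2: f_y(-2, y) = -6*y**2 - 22*y - 12; vanishes at y ∈ {-3}. (-2, -3): f_x = -54 ≠ 0.
  x = -1: f_y(-1, y) = -6*y**2 - 26*y - 24; vanishes at y ∈ {-3}. (-1, -3): f_x = -24 ≠ 0.
  x = 0: f_y(0, y) = -6*y**2 - 30*y - 36; vanishes at y ∈ {-3, -2}. (0, -3): f_x = -6 ≠ 0; (0, -2): f_x = -8 ≠ 0.
  x = 1: f_y(1, y) = -6*y**2 - 34*y - 48; vanishes at y ∈ {-3}. (1, -3): f_x = 0, f = 0 — SINGULAR.
  x = 2: f_y(2, y) = -6*y**2 - 38*y - 60; vanishes at y ∈ {-3}. (2, -3): f_x = -6 ≠ 0.
  x = 3: f_y(3, y) = -6*y**2 - 42*y - 72; vanishes at y ∈ {-4, -3}. (3, -4): f_x = -26 ≠ 0; (3, -3): f_x = -24 ≠ 0.
  x = 4: f_y(4, y) = -6*y**2 - 46*y - 84; vanishes at y ∈ {-3}. (4, -3): f_x = -54 ≠ 0.
Only singular point on the grid: (1, -3).
Classify: substitute x = 1 + u, y = -3 + v and expand: f = -2*u**3 - 2*u*v**2 - 2*v**3 + v**2.
No constant or linear terms (consistent with a singular point). Quadratic part: v**2. Cubic part: -2*u**3 - 2*u*v**2 - 2*v**3.
The quadratic part v**2 is a perfect square, so there is a single (double) tangent line v = 0, i.e. y = -3. Restricting the cubic part to that line (v = 0) leaves -2*u**3 ≠ 0, so f is not divisible by v and the branch is v² ≈ 2*u**3 to lowest order — this is a cusp.
Classification: cusp.


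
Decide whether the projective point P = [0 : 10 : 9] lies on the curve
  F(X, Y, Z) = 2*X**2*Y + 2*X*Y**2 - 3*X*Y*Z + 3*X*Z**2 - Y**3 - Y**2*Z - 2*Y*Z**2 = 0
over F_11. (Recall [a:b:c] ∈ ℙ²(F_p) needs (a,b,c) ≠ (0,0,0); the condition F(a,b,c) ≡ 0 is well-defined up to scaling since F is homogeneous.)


F(0,10,9) ≡ 0 (mod 11); P is on the curve.

Evaluate F(0, 10, 9) term-by-term (mod 11).
  2*X**2*Y ↦ 2·0·10·1 = 0
  2*X*Y**2 ↦ 2·0·100·1 = 0
  -3*X*Y*Z ↦ -3·0·10·9 = 0
  3*X*Z**2 ↦ 3·0·1·81 = 0
  -Y**3 ↦ -1·1·1000·1 = -1000
  -Y**2*Z ↦ -1·1·100·9 = -900
  -2*Y*Z**2 ↦ -2·1·10·81 = -1620
Sum: F(0, 10, 9) = (0) + (0) + (0) + (0) + (-1000) + (-900) + (-1620) = -3520.
Reducing mod 11: -3520 ≡ 0 (mod 11).
Since F(a, b, c) ≡ 0 (mod 11), P lies on the curve.


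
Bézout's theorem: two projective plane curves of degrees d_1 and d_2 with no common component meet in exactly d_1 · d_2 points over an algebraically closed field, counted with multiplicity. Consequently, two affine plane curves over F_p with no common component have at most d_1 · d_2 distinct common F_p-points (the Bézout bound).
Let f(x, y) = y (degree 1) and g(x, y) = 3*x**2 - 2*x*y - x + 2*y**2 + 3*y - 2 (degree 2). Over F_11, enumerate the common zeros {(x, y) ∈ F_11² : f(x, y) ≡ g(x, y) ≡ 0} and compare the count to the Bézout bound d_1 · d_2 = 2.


Common zeros: {(1, 0), (3, 0)}; count = 2; Bézout bound = 2.

deg(f) = 1, deg(g) = 2, so Bézout bound = 2.
Scan x ∈ F_11. For each x, list the y ∈ F_11 with f(x, y) ≡ 0 and those with g(x, y) ≡ 0 (mod 11); the common zeros in that column are the intersection.
  x = 0: f ≡ 0 at y ∈ {0}; g ≡ 0 at y ∈ {6, 9}; common: ∅.
  x = 1: f ≡ 0 at y ∈ {0}; g ≡ 0 at y ∈ {0, 5}; common: {0}.
  x = 2: f ≡ 0 at y ∈ {0}; g ≡ 0 at y ∈ {7, 10}; common: ∅.
  x = 3: f ≡ 0 at y ∈ {0}; g ≡ 0 at y ∈ {0, 7}; common: {0}.
  x = 4: f ≡ 0 at y ∈ {0}; g ≡ 0 at y ∈ ∅; common: ∅.
  x = 5: f ≡ 0 at y ∈ {0}; g ≡ 0 at y ∈ {10}; common: ∅.
  x = 6: f ≡ 0 at y ∈ {0}; g ≡ 0 at y ∈ ∅; common: ∅.
  x = 7: f ≡ 0 at y ∈ {0}; g ≡ 0 at y ∈ ∅; common: ∅.
  x = 8: f ≡ 0 at y ∈ {0}; g ≡ 0 at y ∈ {6}; common: ∅.
  x = 9: f ≡ 0 at y ∈ {0}; g ≡ 0 at y ∈ ∅; common: ∅.
  x = 10: f ≡ 0 at y ∈ {0}; g ≡ 0 at y ∈ {5, 9}; common: ∅.
Collecting: common zeros = {(1, 0), (3, 0)}, so the count is 2.
Comparison with the Bézout bound: 2 ≤ 2 = deg(f)·deg(g), as expected for curves with no common component (the bound is attained).


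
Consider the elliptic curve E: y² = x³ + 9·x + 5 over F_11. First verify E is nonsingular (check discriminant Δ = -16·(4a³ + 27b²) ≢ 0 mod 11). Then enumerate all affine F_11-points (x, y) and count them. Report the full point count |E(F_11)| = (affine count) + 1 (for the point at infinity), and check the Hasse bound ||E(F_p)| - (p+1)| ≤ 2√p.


Affine points = {(0, 4), (0, 7), (1, 2), (1, 9), (2, 3), (2, 8), (3, 2), (3, 9), (6, 0), (7, 2), (7, 9), (9, 1), (9, 10)}; affine count = 13; |E(F_11)| = 14.

Discriminant check: Δ ∝ 4a³ + 27b² = 4·9³ + 27·5² = 4·729 + 27·25 ≡ 5 (mod 11). Nonzero ⇒ E is nonsingular.
For each x ∈ F_11, compute rhs = x³ + 9·x + 5 mod 11, then count y ∈ F_11 with y² ≡ rhs.
  x = 0: rhs = 5, matching y values: 4, 7 (2 points).
  x = 1: rhs = 4, matching y values: 2, 9 (2 points).
  x = 2: rhs = 9, matching y values: 3, 8 (2 points).
  x = 3: rhs = 4, matching y values: 2, 9 (2 points).
  x = 4: rhs = 6, matching y values: none (0 points).
  x = 5: rhs = 10, matching y values: none (0 points).
  x = 6: rhs = 0, matching y values: 0 (1 points).
  x = 7: rhs = 4, matching y values: 2, 9 (2 points).
  x = 8: rhs = 6, matching y values: none (0 points).
  x = 9: rhs = 1, matching y values: 1, 10 (2 points).
  x = 10: rhs = 6, matching y values: none (0 points).
Total affine count: 13.
Full point count |E(F_11)| = 13 + 1 = 14.
Hasse bound: |14 − (11+1)| = |2| = 2 ≤ 2√11 ≈ 6.6332 ✓.


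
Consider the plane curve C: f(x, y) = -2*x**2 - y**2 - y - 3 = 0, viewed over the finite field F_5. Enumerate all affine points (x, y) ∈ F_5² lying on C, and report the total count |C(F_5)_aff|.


Affine F_5-points: {(0, 1), (0, 3), (1, 0), (1, 4), (4, 0), (4, 4)}; count = 6.

For each of the 25 pairs (x, y) ∈ F_5², evaluate f(x, y) mod 5. Record the zeros.
  x = 0: [0↦2, 1↦0, 2↦1, 3↦0, 4↦2]  zeros at y ∈ {1, 3}
  x = 1: [0↦0, 1↦3, 2↦4, 3↦3, 4↦0]  zeros at y ∈ {0, 4}
  x = 2: [0↦4, 1↦2, 2↦3, 3↦2, 4↦4]  zeros at y ∈ ∅
  x = 3: [0↦4, 1↦2, 2↦3, 3↦2, 4↦4]  zeros at y ∈ ∅
  x = 4: [0↦0, 1↦3, 2↦4, 3↦3, 4↦0]  zeros at y ∈ {0, 4}
Collecting zeros: affine points = {(0, 1), (0, 3), (1, 0), (1, 4), (4, 0), (4, 4)}.
Total count |C(F_5)_aff| = 6.


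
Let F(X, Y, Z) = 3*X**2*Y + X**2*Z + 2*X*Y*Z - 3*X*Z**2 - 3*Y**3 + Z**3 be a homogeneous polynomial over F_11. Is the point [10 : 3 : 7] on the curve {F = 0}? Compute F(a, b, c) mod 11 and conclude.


F(10,3,7) ≡ 9 (mod 11); P is NOT on the curve.

Evaluate F(10, 3, 7) term-by-term (mod 11).
  3*X**2*Y ↦ 3·100·3·1 = 900
  X**2*Z ↦ 1·100·1·7 = 700
  2*X*Y*Z ↦ 2·10·3·7 = 420
  -3*X*Z**2 ↦ -3·10·1·49 = -1470
  -3*Y**3 ↦ -3·1·27·1 = -81
  Z**3 ↦ 1·1·1·343 = 343
Sum: F(10, 3, 7) = (900) + (700) + (420) + (-1470) + (-81) + (343) = 812.
Reducing mod 11: 812 ≡ 9 (mod 11).
Since F(a, b, c) ≡ 9 ≠ 0 (mod 11), P does NOT lie on the curve.


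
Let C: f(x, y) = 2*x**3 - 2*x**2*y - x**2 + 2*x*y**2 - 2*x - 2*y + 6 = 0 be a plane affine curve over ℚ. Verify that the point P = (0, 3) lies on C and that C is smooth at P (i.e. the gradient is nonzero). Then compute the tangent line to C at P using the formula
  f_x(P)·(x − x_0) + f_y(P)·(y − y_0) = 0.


Tangent line at P: 16*x - 2*y + 6 = 0.

Step 1: f(0, 3) = 0, so P lies on C.
Step 2: partial derivatives
  f_x(x, y) = 6*x**2 - 4*x*y - 2*x + 2*y**2 - 2, f_y(x, y) = -2*x**2 + 4*x*y - 2.
  f_x(P) = 16, f_y(P) = -2 (gradient nonzero, so P is smooth).
Step 3: tangent line at P: 16·(x − 0) + -2·(y − 3) = 0.
Expanding: 16*x - 2*y + 6 = 0.


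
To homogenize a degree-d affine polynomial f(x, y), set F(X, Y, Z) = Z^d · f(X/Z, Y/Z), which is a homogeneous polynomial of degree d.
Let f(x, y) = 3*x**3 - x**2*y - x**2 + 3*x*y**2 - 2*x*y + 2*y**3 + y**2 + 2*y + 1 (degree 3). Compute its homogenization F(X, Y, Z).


F(X, Y, Z) = 3*X**3 - X**2*Y - X**2*Z + 3*X*Y**2 - 2*X*Y*Z + 2*Y**3 + Y**2*Z + 2*Y*Z**2 + Z**3

deg(f) = 3.
Substitute x = X/Z, y = Y/Z into f, then multiply by Z^3.
  monomial 3·x^3·y^0 ↦ 3·X^3·Y^0·Z^0.
  monomial -1·x^2·y^1 ↦ -1·X^2·Y^1·Z^0.
  monomial -1·x^2·y^0 ↦ -1·X^2·Y^0·Z^1.
  monomial 3·x^1·y^2 ↦ 3·X^1·Y^2·Z^0.
  monomial -2·x^1·y^1 ↦ -2·X^1·Y^1·Z^1.
  monomial 2·x^0·y^3 ↦ 2·X^0·Y^3·Z^0.
  monomial 1·x^0·y^2 ↦ 1·X^0·Y^2·Z^1.
  monomial 2·x^0·y^1 ↦ 2·X^0·Y^1·Z^2.
  monomial 1·x^0·y^0 ↦ 1·X^0·Y^0·Z^3.
Collecting: F(X, Y, Z) = 3*X**3 - X**2*Y - X**2*Z + 3*X*Y**2 - 2*X*Y*Z + 2*Y**3 + Y**2*Z + 2*Y*Z**2 + Z**3.


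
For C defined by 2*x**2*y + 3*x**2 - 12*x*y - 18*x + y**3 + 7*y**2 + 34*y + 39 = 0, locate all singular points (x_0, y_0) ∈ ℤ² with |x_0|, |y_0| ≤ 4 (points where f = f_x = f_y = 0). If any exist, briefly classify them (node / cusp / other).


Singular points: {(3, -2)}; classification: node.

Compute partial derivatives:
  f_x = 4*x*y + 6*x - 12*y - 18.
  f_y = 2*x**2 - 12*x + 3*y**2 + 14*y + 34.
Scan x_0 ∈ {−4, ..., 4}. For each x_0, f_y(x_0, y) is a polynomial in y; find its integer roots y ∈ {−4, ..., 4}, then test f_x and f at those candidates.
  x = -4: f_y(-4, y) = 3*y**2 + 14*y + 114; no integer root y with |y| ≤ 4.
  x = -3: f_y(-3, y) = 3*y**2 + 14*y + 88; no integer root y with |y| ≤ 4.
  x = -2: f_y(-2, y) = 3*y**2 + 14*y + 66; no integer root y with |y| ≤ 4.
  x = -1: f_y(-1, y) = 3*y**2 + 14*y + 48; no integer root y with |y| ≤ 4.
  x = 0: f_y(0, y) = 3*y**2 + 14*y + 34; no integer root y with |y| ≤ 4.
  x = 1: f_y(1, y) = 3*y**2 + 14*y + 24; no integer root y with |y| ≤ 4.
  x = 2: f_y(2, y) = 3*y**2 + 14*y + 18; no integer root y with |y| ≤ 4.
  x = 3: f_y(3, y) = 3*y**2 + 14*y + 16; vanishes at y ∈ {-2}. (3, -2): f_x = 0, f = 0 — SINGULAR.
  x = 4: f_y(4, y) = 3*y**2 + 14*y + 18; no integer root y with |y| ≤ 4.
Only singular point on the grid: (3, -2).
Classify: substitute x = 3 + u, y = -2 + v and expand: f = 2*u**2*v - u**2 + v**3 + v**2.
No constant or linear terms (consistent with a singular point). Quadratic part: -u**2 + v**2. Cubic part: 2*u**2*v + v**3.
The quadratic part v**2 - u**2 = (v − u)(v + u) splits into two distinct linear factors, so there are two distinct tangent lines y − -2 = ±(x − 3) — this is a node (ordinary double point).
Classification: node.


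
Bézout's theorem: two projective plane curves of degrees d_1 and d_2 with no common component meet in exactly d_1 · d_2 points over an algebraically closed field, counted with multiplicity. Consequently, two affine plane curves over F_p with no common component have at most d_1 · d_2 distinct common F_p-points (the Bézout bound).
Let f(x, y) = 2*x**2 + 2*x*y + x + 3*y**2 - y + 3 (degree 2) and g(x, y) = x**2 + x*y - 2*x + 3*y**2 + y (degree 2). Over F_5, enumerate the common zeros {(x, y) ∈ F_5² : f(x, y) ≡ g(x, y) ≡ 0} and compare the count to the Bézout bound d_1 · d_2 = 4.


Common zeros: {(1, 2), (4, 2)}; count = 2; Bézout bound = 4.

deg(f) = 2, deg(g) = 2, so Bézout bound = 4.
Scan x ∈ F_5. For each x, list the y ∈ F_5 with f(x, y) ≡ 0 and those with g(x, y) ≡ 0 (mod 5); the common zeros in that column are the intersection.
  x = 0: f ≡ 0 at y ∈ {1}; g ≡ 0 at y ∈ {0, 3}; common: ∅.
  x = 1: f ≡ 0 at y ∈ {1, 2}; g ≡ 0 at y ∈ {2, 4}; common: {2}.
  x = 2: f ≡ 0 at y ∈ ∅; g ≡ 0 at y ∈ {0, 4}; common: ∅.
  x = 3: f ≡ 0 at y ∈ ∅; g ≡ 0 at y ∈ {1}; common: ∅.
  x = 4: f ≡ 0 at y ∈ {2, 4}; g ≡ 0 at y ∈ {2, 3}; common: {2}.
Collecting: common zeros = {(1, 2), (4, 2)}, so the count is 2.
Comparison with the Bézout bound: 2 ≤ 4 = deg(f)·deg(g), as expected for curves with no common component (the affine F_5-count falls short of the bound because intersections may lie at infinity, over extension fields, or carry multiplicity).


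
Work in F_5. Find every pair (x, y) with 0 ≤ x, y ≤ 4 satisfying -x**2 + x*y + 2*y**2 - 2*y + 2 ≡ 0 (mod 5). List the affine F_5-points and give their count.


Affine F_5-points: {(2, 1), (2, 4), (4, 1), (4, 3)}; count = 4.

For each of the 25 pairs (x, y) ∈ F_5², evaluate f(x, y) mod 5. Record the zeros.
  x = 0: [0↦2, 1↦2, 2↦1, 3↦4, 4↦1]  zeros at y ∈ ∅
  x = 1: [0↦1, 1↦2, 2↦2, 3↦1, 4↦4]  zeros at y ∈ ∅
  x = 2: [0↦3, 1↦0, 2↦1, 3↦1, 4↦0]  zeros at y ∈ {1, 4}
  x = 3: [0↦3, 1↦1, 2↦3, 3↦4, 4↦4]  zeros at y ∈ ∅
  x = 4: [0↦1, 1↦0, 2↦3, 3↦0, 4↦1]  zeros at y ∈ {1, 3}
Collecting zeros: affine points = {(2, 1), (2, 4), (4, 1), (4, 3)}.
Total count |C(F_5)_aff| = 4.


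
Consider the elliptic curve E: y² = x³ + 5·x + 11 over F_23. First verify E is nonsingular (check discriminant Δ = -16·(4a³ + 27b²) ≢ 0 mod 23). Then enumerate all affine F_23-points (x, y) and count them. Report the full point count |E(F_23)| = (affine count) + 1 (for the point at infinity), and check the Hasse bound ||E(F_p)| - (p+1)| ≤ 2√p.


Affine points = {(2, 11), (2, 12), (4, 7), (4, 16), (5, 0), (6, 2), (6, 21), (9, 7), (9, 16), (10, 7), (10, 16), (16, 1), (16, 22), (17, 8), (17, 15), (21, 4), (21, 19)}; affine count = 17; |E(F_23)| = 18.

Discriminant check: Δ ∝ 4a³ + 27b² = 4·5³ + 27·11² = 4·125 + 27·121 ≡ 18 (mod 23). Nonzero ⇒ E is nonsingular.
For each x ∈ F_23, compute rhs = x³ + 5·x + 11 mod 23, then count y ∈ F_23 with y² ≡ rhs.
  x = 0: rhs = 11, matching y values: none (0 points).
  x = 1: rhs = 17, matching y values: none (0 points).
  x = 2: rhs = 6, matching y values: 11, 12 (2 points).
  x = 3: rhs = 7, matching y values: none (0 points).
  x = 4: rhs = 3, matching y values: 7, 16 (2 points).
  x = 5: rhs = 0, matching y values: 0 (1 points).
  x = 6: rhs = 4, matching y values: 2, 21 (2 points).
  x = 7: rhs = 21, matching y values: none (0 points).
  x = 8: rhs = 11, matching y values: none (0 points).
  x = 9: rhs = 3, matching y values: 7, 16 (2 points).
  x = 10: rhs = 3, matching y values: 7, 16 (2 points).
  x = 11: rhs = 17, matching y values: none (0 points).
  x = 12: rhs = 5, matching y values: none (0 points).
  x = 13: rhs = 19, matching y values: none (0 points).
  x = 14: rhs = 19, matching y values: none (0 points).
  x = 15: rhs = 11, matching y values: none (0 points).
  x = 16: rhs = 1, matching y values: 1, 22 (2 points).
  x = 17: rhs = 18, matching y values: 8, 15 (2 points).
  x = 18: rhs = 22, matching y values: none (0 points).
  x = 19: rhs = 19, matching y values: none (0 points).
  x = 20: rhs = 15, matching y values: none (0 points).
  x = 21: rhs = 16, matching y values: 4, 19 (2 points).
  x = 22: rhs = 5, matching y values: none (0 points).
Total affine count: 17.
Full point count |E(F_23)| = 17 + 1 = 18.
Hasse bound: |18 − (23+1)| = |-6| = 6 ≤ 2√23 ≈ 9.5917 ✓.


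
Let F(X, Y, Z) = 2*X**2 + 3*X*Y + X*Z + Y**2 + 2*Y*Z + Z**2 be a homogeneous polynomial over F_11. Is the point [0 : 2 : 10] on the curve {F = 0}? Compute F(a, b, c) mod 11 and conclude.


F(0,2,10) ≡ 1 (mod 11); P is NOT on the curve.

Evaluate F(0, 2, 10) term-by-term (mod 11).
  2*X**2 ↦ 2·0·1·1 = 0
  3*X*Y ↦ 3·0·2·1 = 0
  X*Z ↦ 1·0·1·10 = 0
  Y**2 ↦ 1·1·4·1 = 4
  2*Y*Z ↦ 2·1·2·10 = 40
  Z**2 ↦ 1·1·1·100 = 100
Sum: F(0, 2, 10) = (0) + (0) + (0) + (4) + (40) + (100) = 144.
Reducing mod 11: 144 ≡ 1 (mod 11).
Since F(a, b, c) ≡ 1 ≠ 0 (mod 11), P does NOT lie on the curve.


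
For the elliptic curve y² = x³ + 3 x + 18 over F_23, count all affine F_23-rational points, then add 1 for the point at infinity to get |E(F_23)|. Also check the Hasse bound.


Affine points = {(0, 8), (0, 15), (2, 3), (2, 20), (3, 10), (3, 13), (4, 5), (4, 18), (8, 5), (8, 18), (10, 6), (10, 17), (11, 5), (11, 18), (13, 0), (18, 4), (18, 19), (21, 2), (21, 21)}; affine count = 19; |E(F_23)| = 20.

Discriminant check: Δ ∝ 4a³ + 27b² = 4·3³ + 27·18² = 4·27 + 27·324 ≡ 1 (mod 23). Nonzero ⇒ E is nonsingular.
For each x ∈ F_23, compute rhs = x³ + 3·x + 18 mod 23, then count y ∈ F_23 with y² ≡ rhs.
  x = 0: rhs = 18, matching y values: 8, 15 (2 points).
  x = 1: rhs = 22, matching y values: none (0 points).
  x = 2: rhs = 9, matching y values: 3, 20 (2 points).
  x = 3: rhs = 8, matching y values: 10, 13 (2 points).
  x = 4: rhs = 2, matching y values: 5, 18 (2 points).
  x = 5: rhs = 20, matching y values: none (0 points).
  x = 6: rhs = 22, matching y values: none (0 points).
  x = 7: rhs = 14, matching y values: none (0 points).
  x = 8: rhs = 2, matching y values: 5, 18 (2 points).
  x = 9: rhs = 15, matching y values: none (0 points).
  x = 10: rhs = 13, matching y values: 6, 17 (2 points).
  x = 11: rhs = 2, matching y values: 5, 18 (2 points).
  x = 12: rhs = 11, matching y values: none (0 points).
  x = 13: rhs = 0, matching y values: 0 (1 points).
  x = 14: rhs = 21, matching y values: none (0 points).
  x = 15: rhs = 11, matching y values: none (0 points).
  x = 16: rhs = 22, matching y values: none (0 points).
  x = 17: rhs = 14, matching y values: none (0 points).
  x = 18: rhs = 16, matching y values: 4, 19 (2 points).
  x = 19: rhs = 11, matching y values: none (0 points).
  x = 20: rhs = 5, matching y values: none (0 points).
  x = 21: rhs = 4, matching y values: 2, 21 (2 points).
  x = 22: rhs = 14, matching y values: none (0 points).
Total affine count: 19.
Full point count |E(F_23)| = 19 + 1 = 20.
Hasse bound: |20 − (23+1)| = |-4| = 4 ≤ 2√23 ≈ 9.5917 ✓.


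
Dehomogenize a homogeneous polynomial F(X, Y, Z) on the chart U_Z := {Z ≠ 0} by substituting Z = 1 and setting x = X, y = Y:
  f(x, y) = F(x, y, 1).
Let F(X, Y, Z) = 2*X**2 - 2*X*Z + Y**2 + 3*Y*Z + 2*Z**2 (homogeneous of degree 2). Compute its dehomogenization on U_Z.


f(x, y) = 2*x**2 - 2*x + y**2 + 3*y + 2

On U_Z we set Z = 1. Each monomial c·X^i·Y^j·Z^k in F becomes c·x^i·y^j·1^k = c·x^i·y^j.
Substituting Z = 1: F(X, Y, 1) = 2*x**2 - 2*x + y**2 + 3*y + 2.
Note: deg(f) ≤ deg(F) = 2; strict inequality happens when F is divisible by Z (lost terms).


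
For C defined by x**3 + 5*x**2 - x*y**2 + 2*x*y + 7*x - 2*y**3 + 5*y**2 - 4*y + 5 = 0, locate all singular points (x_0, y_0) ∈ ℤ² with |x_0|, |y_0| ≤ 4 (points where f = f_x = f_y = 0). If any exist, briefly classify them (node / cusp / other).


Singular points: {(-2, 1)}; classification: node.

Compute partial derivatives:
  f_x = 3*x**2 + 10*x - y**2 + 2*y + 7.
  f_y = -2*x*y + 2*x - 6*y**2 + 10*y - 4.
Scan x_0 ∈ {−4, ..., 4}. For each x_0, f_y(x_0, y) is a polynomial in y; find its integer roots y ∈ {−4, ..., 4}, then test f_x and f at those candidates.
  x = -4: f_y(-4, y) = -6*y**2 + 18*y - 12; vanishes at y ∈ {1, 2}. (-4, 1): f_x = 16 ≠ 0; (-4, 2): f_x = 15 ≠ 0.
  x = -3: f_y(-3, y) = -6*y**2 + 16*y - 10; vanishes at y ∈ {1}. (-3, 1): f_x = 5 ≠ 0.
  x = -2: f_y(-2, y) = -6*y**2 + 14*y - 8; vanishes at y ∈ {1}. (-2, 1): f_x = 0, f = 0 — SINGULAR.
  x = -1: f_y(-1, y) = -6*y**2 + 12*y - 6; vanishes at y ∈ {1}. (-1, 1): f_x = 1 ≠ 0.
  x = 0: f_y(0, y) = -6*y**2 + 10*y - 4; vanishes at y ∈ {1}. (0, 1): f_x = 8 ≠ 0.
  x = 1: f_y(1, y) = -6*y**2 + 8*y - 2; vanishes at y ∈ {1}. (1, 1): f_x = 21 ≠ 0.
  x = 2: f_y(2, y) = -6*y**2 + 6*y; vanishes at y ∈ {0, 1}. (2, 0): f_x = 39 ≠ 0; (2, 1): f_x = 40 ≠ 0.
  x = 3: f_y(3, y) = -6*y**2 + 4*y + 2; vanishes at y ∈ {1}. (3, 1): f_x = 65 ≠ 0.
  x = 4: f_y(4, y) = -6*y**2 + 2*y + 4; vanishes at y ∈ {1}. (4, 1): f_x = 96 ≠ 0.
Only singular point on the grid: (-2, 1).
Classify: substitute x = -2 + u, y = 1 + v and expand: f = u**3 - u**2 - u*v**2 - 2*v**3 + v**2.
No constant or linear terms (consistent with a singular point). Quadratic part: -u**2 + v**2. Cubic part: u**3 - u*v**2 - 2*v**3.
The quadratic part v**2 - u**2 = (v − u)(v + u) splits into two distinct linear factors, so there are two distinct tangent lines y − 1 = ±(x − -2) — this is a node (ordinary double point).
Classification: node.


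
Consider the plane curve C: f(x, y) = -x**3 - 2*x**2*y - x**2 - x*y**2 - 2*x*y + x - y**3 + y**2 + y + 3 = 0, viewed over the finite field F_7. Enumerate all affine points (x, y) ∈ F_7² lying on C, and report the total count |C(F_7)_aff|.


Affine F_7-points: {(2, 0), (3, 1)}; count = 2.

For each of the 49 pairs (x, y) ∈ F_7², evaluate f(x, y) mod 7. Record the zeros.
  x = 0: [0↦3, 1↦4, 2↦1, 3↦2, 4↦1, 5↦6, 6↦4]  zeros at y ∈ ∅
  x = 1: [0↦2, 1↦5, 2↦2, 3↦1, 4↦3, 5↦2, 6↦6]  zeros at y ∈ ∅
  x = 2: [0↦0, 1↦1, 2↦1, 3↦1, 4↦2, 5↦5, 6↦4]  zeros at y ∈ {0}
  x = 3: [0↦5, 1↦0, 2↦6, 3↦3, 4↦6, 5↦2, 6↦6]  zeros at y ∈ {1}
  x = 4: [0↦4, 1↦3, 2↦4, 3↦1, 4↦2, 5↦1, 6↦6]  zeros at y ∈ ∅
  x = 5: [0↦5, 1↦4, 2↦3, 3↦3, 4↦5, 5↦3, 6↦5]  zeros at y ∈ ∅
  x = 6: [0↦2, 1↦4, 2↦4, 3↦3, 4↦2, 5↦2, 6↦4]  zeros at y ∈ ∅
Collecting zeros: affine points = {(2, 0), (3, 1)}.
Total count |C(F_7)_aff| = 2.


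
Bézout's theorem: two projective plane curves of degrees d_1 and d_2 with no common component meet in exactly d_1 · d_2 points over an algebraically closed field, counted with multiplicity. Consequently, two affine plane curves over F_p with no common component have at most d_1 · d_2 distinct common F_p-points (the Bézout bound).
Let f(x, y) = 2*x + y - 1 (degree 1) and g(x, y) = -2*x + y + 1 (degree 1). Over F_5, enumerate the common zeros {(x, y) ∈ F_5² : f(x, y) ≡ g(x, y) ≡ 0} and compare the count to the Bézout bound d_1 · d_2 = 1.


Common zeros: {(3, 0)}; count = 1; Bézout bound = 1.

deg(f) = 1, deg(g) = 1, so Bézout bound = 1.
Scan x ∈ F_5. For each x, list the y ∈ F_5 with f(x, y) ≡ 0 and those with g(x, y) ≡ 0 (mod 5); the common zeros in that column are the intersection.
  x = 0: f ≡ 0 at y ∈ {1}; g ≡ 0 at y ∈ {4}; common: ∅.
  x = 1: f ≡ 0 at y ∈ {4}; g ≡ 0 at y ∈ {1}; common: ∅.
  x = 2: f ≡ 0 at y ∈ {2}; g ≡ 0 at y ∈ {3}; common: ∅.
  x = 3: f ≡ 0 at y ∈ {0}; g ≡ 0 at y ∈ {0}; common: {0}.
  x = 4: f ≡ 0 at y ∈ {3}; g ≡ 0 at y ∈ {2}; common: ∅.
Collecting: common zeros = {(3, 0)}, so the count is 1.
Comparison with the Bézout bound: 1 ≤ 1 = deg(f)·deg(g), as expected for curves with no common component (the bound is attained).


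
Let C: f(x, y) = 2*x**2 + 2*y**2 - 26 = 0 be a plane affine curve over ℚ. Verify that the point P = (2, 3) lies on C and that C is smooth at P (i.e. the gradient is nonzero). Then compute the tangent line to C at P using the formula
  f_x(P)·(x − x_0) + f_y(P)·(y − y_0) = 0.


Tangent line at P: 8*x + 12*y - 52 = 0.

Step 1: f(2, 3) = 0, so P lies on C.
Step 2: partial derivatives
  f_x(x, y) = 4*x, f_y(x, y) = 4*y.
  f_x(P) = 8, f_y(P) = 12 (gradient nonzero, so P is smooth).
Step 3: tangent line at P: 8·(x − 2) + 12·(y − 3) = 0.
Expanding: 8*x + 12*y - 52 = 0.


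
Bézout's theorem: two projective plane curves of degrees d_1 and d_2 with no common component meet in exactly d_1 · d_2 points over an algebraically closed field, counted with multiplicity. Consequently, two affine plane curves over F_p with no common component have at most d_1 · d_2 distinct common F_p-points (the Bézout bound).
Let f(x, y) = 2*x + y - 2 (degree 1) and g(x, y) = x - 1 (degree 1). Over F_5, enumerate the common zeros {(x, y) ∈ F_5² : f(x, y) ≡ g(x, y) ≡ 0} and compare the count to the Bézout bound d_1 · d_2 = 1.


Common zeros: {(1, 0)}; count = 1; Bézout bound = 1.

deg(f) = 1, deg(g) = 1, so Bézout bound = 1.
Scan x ∈ F_5. For each x, list the y ∈ F_5 with f(x, y) ≡ 0 and those with g(x, y) ≡ 0 (mod 5); the common zeros in that column are the intersection.
  x = 0: f ≡ 0 at y ∈ {2}; g ≡ 0 at y ∈ ∅; common: ∅.
  x = 1: f ≡ 0 at y ∈ {0}; g ≡ 0 at y ∈ {0, 1, 2, 3, 4}; common: {0}.
  x = 2: f ≡ 0 at y ∈ {3}; g ≡ 0 at y ∈ ∅; common: ∅.
  x = 3: f ≡ 0 at y ∈ {1}; g ≡ 0 at y ∈ ∅; common: ∅.
  x = 4: f ≡ 0 at y ∈ {4}; g ≡ 0 at y ∈ ∅; common: ∅.
Collecting: common zeros = {(1, 0)}, so the count is 1.
Comparison with the Bézout bound: 1 ≤ 1 = deg(f)·deg(g), as expected for curves with no common component (the bound is attained).


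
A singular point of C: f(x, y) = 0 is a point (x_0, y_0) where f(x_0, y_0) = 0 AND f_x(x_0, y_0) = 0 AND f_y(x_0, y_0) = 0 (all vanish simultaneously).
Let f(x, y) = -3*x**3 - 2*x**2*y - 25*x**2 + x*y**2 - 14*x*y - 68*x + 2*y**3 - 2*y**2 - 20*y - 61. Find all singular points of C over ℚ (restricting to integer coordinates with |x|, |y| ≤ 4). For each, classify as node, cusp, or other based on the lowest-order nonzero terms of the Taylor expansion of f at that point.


Singular points: {(-3, 1)}; classification: cusp.

Compute partial derivatives:
  f_x = -9*x**2 - 4*x*y - 50*x + y**2 - 14*y - 68.
  f_y = -2*x**2 + 2*x*y - 14*x + 6*y**2 - 4*y - 20.
Scan x_0 ∈ {−4, ..., 4}. For each x_0, f_y(x_0, y) is a polynomial in y; find its integer roots y ∈ {−4, ..., 4}, then test f_x and f at those candidates.
  x = -4: f_y(-4, y) = 6*y**2 - 12*y + 4; no integer root y with |y| ≤ 4.
  x = -3: f_y(-3, y) = 6*y**2 - 10*y + 4; vanishes at y ∈ {1}. (-3, 1): f_x = 0, f = 0 — SINGULAR.
  x = -2: f_y(-2, y) = 6*y**2 - 8*y; vanishes at y ∈ {0}. (-2, 0): f_x = -4 ≠ 0.
  x = -1: f_y(-1, y) = 6*y**2 - 6*y - 8; no integer root y with |y| ≤ 4.
  x = 0: f_y(0, y) = 6*y**2 - 4*y - 20; no integer root y with |y| ≤ 4.
  x = 1: f_y(1, y) = 6*y**2 - 2*y - 36; no integer root y with |y| ≤ 4.
  x = 2: f_y(2, y) = 6*y**2 - 56; no integer root y with |y| ≤ 4.
  x = 3: f_y(3, y) = 6*y**2 + 2*y - 80; no integer root y with |y| ≤ 4.
  x = 4: f_y(4, y) = 6*y**2 + 4*y - 108; no integer root y with |y| ≤ 4.
Only singular point on the grid: (-3, 1).
Classify: substitute x = -3 + u, y = 1 + v and expand: f = -3*u**3 - 2*u**2*v + u*v**2 + 2*v**3 + v**2.
No constant or linear terms (consistent with a singular point). Quadratic part: v**2. Cubic part: -3*u**3 - 2*u**2*v + u*v**2 + 2*v**3.
The quadratic part v**2 is a perfect square, so there is a single (double) tangent line v = 0, i.e. y = 1. Restricting the cubic part to that line (v = 0) leaves -3*u**3 ≠ 0, so f is not divisible by v and the branch is v² ≈ 3*u**3 to lowest order — this is a cusp.
Classification: cusp.
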